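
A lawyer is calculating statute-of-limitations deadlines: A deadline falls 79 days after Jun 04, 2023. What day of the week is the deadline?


Start: 2023-06-04 (Sunday)
Step 1 - find target date: add 79 days
  2023-06-04 + 79 days = 2023-08-22
Step 2 - day of week:
  79 mod 7 = 2
  Sunday + 2 days -> Tuesday
Result: Tuesday (2023-08-22)

Tuesday


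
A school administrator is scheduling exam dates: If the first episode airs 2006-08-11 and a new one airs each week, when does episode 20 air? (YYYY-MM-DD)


First occurrence: 2006-08-11 (occurrence 1)
Each occurrence is 7 days after the previous.
Occurrence 20 is 19 weeks after the first.
19 weeks = 133 days
2006-08-11 + 133 days = 2006-12-22

2006-12-22


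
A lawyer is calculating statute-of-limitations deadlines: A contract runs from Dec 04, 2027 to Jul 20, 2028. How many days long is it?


Start date: 2027-12-04
End date: 2028-07-20
Dec 2027: +28 days
Jan 2028: +31 days
Feb 2028: +29 days
... (5 more months)
Total: 229 days

229


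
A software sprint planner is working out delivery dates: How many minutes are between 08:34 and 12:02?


Start time: 08:34 = 514 minutes from midnight
End time: 12:02 = 722 minutes from midnight
Difference: 722 - 514 = 208 minutes
That is 3 hours and 28 minutes

208


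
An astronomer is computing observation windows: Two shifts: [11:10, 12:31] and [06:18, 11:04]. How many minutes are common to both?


Interval A: [670, 751] minutes from midnight
Interval B: [378, 664] minutes from midnight
Overlap start = max(670, 378) = 670
Overlap end = min(751, 664) = 664
End <= start, so the intervals do not overlap: 0 minutes

0


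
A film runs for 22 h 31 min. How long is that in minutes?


Hours: 22
Minutes: 31
Convert hours to minutes: 22 x 60 = 1320
Add remaining minutes: 1320 + 31 = 1351

1351


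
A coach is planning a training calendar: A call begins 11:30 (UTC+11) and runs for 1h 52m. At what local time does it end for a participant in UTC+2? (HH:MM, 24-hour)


Start: 11:30 in UTC+11
Step 1 - add duration:
  minutes: 30 + 52 = 82 (carry 1h)
  hours: 11 + 1 + 1 = 13
  end in UTC+11: 13:22
Step 2 - convert UTC+11 -> UTC+2:
  offset difference: 2 - (11) = -9 hours
  13 + (-9) = 4 -> mod 24 = 4
Result: 04:22 in UTC+2

04:22


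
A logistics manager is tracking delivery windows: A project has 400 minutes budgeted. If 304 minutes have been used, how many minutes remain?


Total budget: 400 minutes
Time used: 304 minutes
Remaining: 400 - 304 = 96 minutes
Percent used: 76.0%
Percent remaining: 24.0%

96


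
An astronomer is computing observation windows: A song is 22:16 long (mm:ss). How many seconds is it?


Minutes: 22
Extra seconds: 16
Seconds per minute: 60
Minutes to seconds: 22 x 60 = 1320
Total: 1320 + 16 = 1336

1336


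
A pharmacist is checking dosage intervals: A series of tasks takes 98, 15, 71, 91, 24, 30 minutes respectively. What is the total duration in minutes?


Durations: 98, 15, 71, 91, 24, 30
Running sum: 98
+ 15 = 113
+ 71 = 184
+ 91 = 275
+ 24 = 299
+ 30 = 329
Total duration: 329 minutes
That is 5 hours and 29 minutes

329


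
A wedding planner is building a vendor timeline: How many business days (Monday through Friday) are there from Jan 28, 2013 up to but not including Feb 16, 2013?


Start: 2013-01-28 (Monday)
End (exclusive): 2013-02-16 (Saturday)
Total calendar days: 19
Full weeks: 19 // 7 = 2 -> 10 weekdays
Remaining 5 days starting on Monday:
  Mon(w), Tue(w), Wed(w), Thu(w), Fri(w) -> 5 weekdays
Total business days: 10 + 5 = 15

15


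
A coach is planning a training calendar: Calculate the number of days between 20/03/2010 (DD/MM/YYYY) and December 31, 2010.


Start: March 20, 2010
End: December 31, 2010
Days left in March: 11
April: 30
May: 31
June: 30
July: 31
... plus remaining months
Sum of remaining months: 275
Total: 11 + 275 = 286

286


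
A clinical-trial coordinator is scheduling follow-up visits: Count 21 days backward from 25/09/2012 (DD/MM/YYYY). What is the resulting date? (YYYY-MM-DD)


Start: 2012-09-25
Subtracting 21 days
Days already passed in September: 25
Result: 2012-09-04

2012-09-04


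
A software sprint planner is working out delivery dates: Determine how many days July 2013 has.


Month: July
Year: 2013
July is a 31-day month
Total: 31 days

31


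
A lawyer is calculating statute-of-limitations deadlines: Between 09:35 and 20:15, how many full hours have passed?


Start: 09:35
End: 20:15
Hour difference: 20 - 9 = 11 hours
Minute difference: 15 - 35 = -20 minutes
Total minutes: 640
Complete hours: 640 / 60 = 10 (remainder 40)

10


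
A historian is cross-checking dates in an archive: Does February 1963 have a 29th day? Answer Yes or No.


Year: 1963
Divisible by 4? 1963 / 4 = 490.75 -> No
Not divisible by 4, so NOT a leap year

No


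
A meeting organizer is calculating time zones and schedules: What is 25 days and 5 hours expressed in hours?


Days: 25
Extra hours: 5
Hours per day: 24
Days to hours: 25 x 24 = 600
Total: 600 + 5 = 605

605


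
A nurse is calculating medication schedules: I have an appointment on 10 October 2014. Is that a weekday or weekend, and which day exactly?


Date: 2014-10-10
January 1, 2014 is a Wednesday
Day of year: 283
Offset from Jan 1: 282 days
282 mod 7 = 2
Result: Friday

Friday


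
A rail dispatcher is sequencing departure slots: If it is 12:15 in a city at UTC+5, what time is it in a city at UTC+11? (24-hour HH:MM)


Local time: 12:15 at UTC+5 (offset 5h)
Target zone: UTC+11 (offset 11h)
Difference: 11 - (5) = 6 hours
Calculation: 12 + (6) = 18
Result: 18:15

18:15


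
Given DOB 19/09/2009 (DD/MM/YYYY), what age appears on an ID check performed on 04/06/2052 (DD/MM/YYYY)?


Birth: 2009-09-19
Reference: 2052-06-04
Year difference: 2052 - 2009 = 43
Has birthday (09-19) occurred by 06-04? No
Birthday not yet reached this year -> subtract 1
Age in full years: 42

42


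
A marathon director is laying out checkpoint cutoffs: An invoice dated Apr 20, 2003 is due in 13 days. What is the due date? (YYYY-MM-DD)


Start: 2003-04-20
Adding 13 days
Days remaining in April: 10
After April: 3 days still to add
May 2003 has 31 days, need 3
Result: 2003-05-03

2003-05-03


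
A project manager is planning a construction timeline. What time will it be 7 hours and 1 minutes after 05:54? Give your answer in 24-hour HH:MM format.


Start time: 05:54
Adding: 7 hours 1 minutes
Minutes: 54 + 1 = 55
Hours: 5 + 7 + 0 = 12
Result: 12:55

12:55


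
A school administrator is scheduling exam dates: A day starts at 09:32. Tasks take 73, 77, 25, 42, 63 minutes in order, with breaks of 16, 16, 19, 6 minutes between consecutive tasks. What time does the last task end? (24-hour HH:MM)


Start: 09:32 = 572 min from midnight
  after task 1 (73 min): 10:45
  after break (16 min): 11:01
  after task 2 (77 min): 12:18
  after break (16 min): 12:34
  after task 3 (25 min): 12:59
  after break (19 min): 13:18
  after task 4 (42 min): 14:00
  after break (6 min): 14:06
  after task 5 (63 min): 15:09
Total elapsed: 337 minutes
End time: 15:09

15:09


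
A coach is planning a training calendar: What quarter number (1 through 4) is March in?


Month: March (month 3)
Q1: January-March (months 1-3)
Q2: April-June (months 4-6)
Q3: July-September (months 7-9)
Q4: October-December (months 10-12)
Month 3 falls in Q1

1


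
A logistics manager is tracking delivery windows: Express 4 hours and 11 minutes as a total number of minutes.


Hours: 4
Extra minutes: 11
Minutes per hour: 60
Hours to minutes: 4 x 60 = 240
Total: 240 + 11 = 251

251


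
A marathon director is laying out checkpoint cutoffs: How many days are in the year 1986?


Year: 1986
Check leap year rules:
Divisible by 4? No
1986 is not a leap year
Days: 365

365


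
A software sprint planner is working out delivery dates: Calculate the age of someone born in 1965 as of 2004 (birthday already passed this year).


Birth year: 1965
Current year: 2004
Age = current year - birth year
Age = 2004 - 1965 = 39

39


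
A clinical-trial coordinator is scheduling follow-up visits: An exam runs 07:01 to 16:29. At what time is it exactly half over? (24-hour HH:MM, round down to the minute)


Start time: 07:01 = 421 minutes from midnight
End time: 16:29 = 989 minutes from midnight
Sum: 421 + 989 = 1410
Midpoint: 1410 / 2 = 705 minutes
Convert: 705 / 60 = 11 hours, 45 minutes
Result: 11:45

11:45


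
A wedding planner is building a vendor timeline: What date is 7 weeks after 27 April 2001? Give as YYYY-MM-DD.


Start: 2001-04-27
Weeks to add: 7
Convert to days: 7 x 7 = 49 days
Add 49 days to 2001-04-27
Result: 2001-06-15

2001-06-15


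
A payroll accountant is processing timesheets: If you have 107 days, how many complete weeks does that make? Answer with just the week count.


Total days: 107
Days per week: 7
Division: 107 / 7 = 15 remainder 2
Complete weeks: 15
Remaining days: 2

15


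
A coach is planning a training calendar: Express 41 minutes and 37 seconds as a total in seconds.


Minutes: 41
Seconds: 37
Convert minutes to seconds: 41 x 60 = 2460
Add remaining seconds: 2460 + 37 = 2497

2497


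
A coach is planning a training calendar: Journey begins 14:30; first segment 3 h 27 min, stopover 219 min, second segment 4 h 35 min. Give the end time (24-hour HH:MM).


Depart: 14:30
Leg 1: +207 min -> 17:57
Layover: +219 min -> 21:36
Leg 2: +275 min -> 02:11
Total travel: 701 minutes = 11h 41m
Arrival: 02:11

02:11


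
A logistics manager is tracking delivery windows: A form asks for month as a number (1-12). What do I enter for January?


Calendar month order:
1. January <--
2. February
January is month number 1

1


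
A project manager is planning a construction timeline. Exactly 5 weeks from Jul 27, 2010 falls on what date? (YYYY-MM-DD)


Start: 2010-07-27
Weeks to add: 5
Convert to days: 5 x 7 = 35 days
Add 35 days to 2010-07-27
Result: 2010-08-31

2010-08-31


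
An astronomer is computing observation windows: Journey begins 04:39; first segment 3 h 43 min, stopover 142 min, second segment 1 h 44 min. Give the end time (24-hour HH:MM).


Depart: 04:39
Leg 1: +223 min -> 08:22
Layover: +142 min -> 10:44
Leg 2: +104 min -> 12:28
Total travel: 469 minutes = 7h 49m
Arrival: 12:28

12:28


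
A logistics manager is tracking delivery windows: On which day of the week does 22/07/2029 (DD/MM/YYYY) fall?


Date: 2029-07-22
January 1, 2029 is a Monday
Day of year: 203
Offset from Jan 1: 202 days
202 mod 7 = 6
Result: Sunday

Sunday


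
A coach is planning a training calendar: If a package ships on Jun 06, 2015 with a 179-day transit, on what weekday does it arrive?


Start: 2015-06-06 (Saturday)
Step 1 - find target date: add 179 days
  2015-06-06 + 179 days = 2015-12-02
Step 2 - day of week:
  179 mod 7 = 4
  Saturday + 4 days -> Wednesday
Result: Wednesday (2015-12-02)

Wednesday


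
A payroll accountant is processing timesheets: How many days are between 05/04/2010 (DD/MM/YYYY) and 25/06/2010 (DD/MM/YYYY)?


Start date: 2010-04-05
End date: 2010-06-25
Apr 2010: +26 days
May 2010: +31 days
Jun 2010: +24 days
Total: 81 days

81


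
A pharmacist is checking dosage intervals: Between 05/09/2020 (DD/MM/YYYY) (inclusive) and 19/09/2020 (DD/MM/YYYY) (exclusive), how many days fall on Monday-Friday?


Start: 2020-09-05 (Saturday)
End (exclusive): 2020-09-19 (Saturday)
Total calendar days: 14
Full weeks: 14 // 7 = 2 -> 10 weekdays
Remaining 0 days starting on Saturday:
Total business days: 10 + 0 = 10

10


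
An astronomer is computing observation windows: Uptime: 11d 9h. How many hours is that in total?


Days: 11
Extra hours: 9
Hours per day: 24
Days to hours: 11 x 24 = 264
Total: 264 + 9 = 273

273


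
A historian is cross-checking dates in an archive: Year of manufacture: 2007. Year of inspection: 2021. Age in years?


Birth year: 2007
Current year: 2021
Age = current year - birth year
Age = 2021 - 2007 = 14

14


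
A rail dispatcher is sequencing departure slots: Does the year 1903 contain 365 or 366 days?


Year: 1903
Check leap year rules:
Divisible by 4? No
1903 is not a leap year
Days: 365

365


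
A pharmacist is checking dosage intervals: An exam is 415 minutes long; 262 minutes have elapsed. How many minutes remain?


Total budget: 415 minutes
Time used: 262 minutes
Remaining: 415 - 262 = 153 minutes
Percent used: 63.1%
Percent remaining: 36.9%

153


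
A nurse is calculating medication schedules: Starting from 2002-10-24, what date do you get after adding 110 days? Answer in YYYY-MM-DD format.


Start: 2002-10-24
Adding 110 days
Days remaining in October: 7
After October: 103 days still to add
November 2002: 30 days, 73 remaining
December 2002: 31 days, 42 remaining
January 2003: 31 days, 11 remaining
February 2003 has 28 days, need 11
Result: 2003-02-11

2003-02-11


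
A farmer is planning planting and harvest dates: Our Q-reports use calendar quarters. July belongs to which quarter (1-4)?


Month: July (month 7)
Q1: January-March (months 1-3)
Q2: April-June (months 4-6)
Q3: July-September (months 7-9)
Q4: October-December (months 10-12)
Month 7 falls in Q3

3


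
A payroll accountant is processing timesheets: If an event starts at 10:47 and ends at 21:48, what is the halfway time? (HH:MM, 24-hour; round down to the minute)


Start time: 10:47 = 647 minutes from midnight
End time: 21:48 = 1308 minutes from midnight
Sum: 647 + 1308 = 1955
Midpoint: 1955 / 2 = 977 minutes
Convert: 977 / 60 = 16 hours, 17 minutes
Result: 16:17

16:17


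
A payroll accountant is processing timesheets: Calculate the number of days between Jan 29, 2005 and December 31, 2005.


Start: January 29, 2005
End: December 31, 2005
Days left in January: 2
February: 28
March: 31
April: 30
May: 31
... plus remaining months
Sum of remaining months: 334
Total: 2 + 334 = 336

336


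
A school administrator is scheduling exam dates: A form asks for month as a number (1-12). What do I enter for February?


Calendar month order:
1. January
2. February <--
3. March
February is month number 2

2


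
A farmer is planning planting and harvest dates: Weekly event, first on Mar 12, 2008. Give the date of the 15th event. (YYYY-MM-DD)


First occurrence: 2008-03-12 (occurrence 1)
Each occurrence is 7 days after the previous.
Occurrence 15 is 14 weeks after the first.
14 weeks = 98 days
2008-03-12 + 98 days = 2008-06-18

2008-06-18


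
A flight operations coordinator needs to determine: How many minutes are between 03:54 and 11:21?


Start time: 03:54 = 234 minutes from midnight
End time: 11:21 = 681 minutes from midnight
Difference: 681 - 234 = 447 minutes
That is 7 hours and 27 minutes

447


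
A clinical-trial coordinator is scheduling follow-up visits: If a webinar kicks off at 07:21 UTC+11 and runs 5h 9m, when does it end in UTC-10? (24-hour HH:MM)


Start: 07:21 in UTC+11
Step 1 - add duration:
  minutes: 21 + 9 = 30
  hours: 7 + 5 + 0 = 12
  end in UTC+11: 12:30
Step 2 - convert UTC+11 -> UTC-10:
  offset difference: -10 - (11) = -21 hours
  12 + (-21) = -9 -> mod 24 = 15
Result: 15:30 in UTC-10

15:30


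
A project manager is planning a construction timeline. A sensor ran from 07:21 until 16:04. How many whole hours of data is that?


Start: 07:21
End: 16:04
Hour difference: 16 - 7 = 9 hours
Minute difference: 4 - 21 = -17 minutes
Total minutes: 523
Complete hours: 523 / 60 = 8 (remainder 43)

8


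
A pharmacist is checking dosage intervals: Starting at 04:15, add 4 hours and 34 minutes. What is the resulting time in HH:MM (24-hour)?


Start time: 04:15
Adding: 4 hours 34 minutes
Minutes: 15 + 34 = 49
Hours: 4 + 4 + 0 = 8
Result: 08:49

08:49


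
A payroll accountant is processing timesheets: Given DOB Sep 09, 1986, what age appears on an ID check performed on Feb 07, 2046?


Birth: 1986-09-09
Reference: 2046-02-07
Year difference: 2046 - 1986 = 60
Has birthday (09-09) occurred by 02-07? No
Birthday not yet reached this year -> subtract 1
Age in full years: 59

59


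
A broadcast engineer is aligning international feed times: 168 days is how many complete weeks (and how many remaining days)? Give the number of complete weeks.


Total days: 168
Days per week: 7
Division: 168 / 7 = 24 remainder 0
Complete weeks: 24
Remaining days: 0

24


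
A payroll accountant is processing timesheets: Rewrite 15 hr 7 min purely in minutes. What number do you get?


Hours: 15
Extra minutes: 7
Minutes per hour: 60
Hours to minutes: 15 x 60 = 900
Total: 900 + 7 = 907

907


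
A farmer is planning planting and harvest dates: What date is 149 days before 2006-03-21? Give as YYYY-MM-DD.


Start: 2006-03-21
Subtracting 149 days
Days already passed in March: 21
After going back through March: 128 more days to subtract
February 2006: 28 days, 100 remaining
January 2006: 31 days, 69 remaining
December 2005: 31 days, 38 remaining
November 2005: 30 days, 8 remaining
Result: 2005-10-23

2005-10-23


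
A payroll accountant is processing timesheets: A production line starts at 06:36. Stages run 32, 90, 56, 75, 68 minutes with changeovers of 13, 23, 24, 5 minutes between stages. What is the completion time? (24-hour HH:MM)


Start: 06:36 = 396 min from midnight
  after task 1 (32 min): 07:08
  after break (13 min): 07:21
  after task 2 (90 min): 08:51
  after break (23 min): 09:14
  after task 3 (56 min): 10:10
  after break (24 min): 10:34
  after task 4 (75 min): 11:49
  after break (5 min): 11:54
  after task 5 (68 min): 13:02
Total elapsed: 386 minutes
End time: 13:02

13:02


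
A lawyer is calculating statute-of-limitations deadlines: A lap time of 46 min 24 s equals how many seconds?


Minutes: 46
Seconds: 24
Convert minutes to seconds: 46 x 60 = 2760
Add remaining seconds: 2760 + 24 = 2784

2784


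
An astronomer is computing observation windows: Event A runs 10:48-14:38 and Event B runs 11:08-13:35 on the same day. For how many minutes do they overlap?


Interval A: [648, 878] minutes from midnight
Interval B: [668, 815] minutes from midnight
Overlap start = max(648, 668) = 668
Overlap end = min(878, 815) = 815
Overlap = 815 - 668 = 147 minutes

147


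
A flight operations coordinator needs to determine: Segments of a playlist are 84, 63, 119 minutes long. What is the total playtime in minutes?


Durations: 84, 63, 119
Running sum: 84
+ 63 = 147
+ 119 = 266
Total duration: 266 minutes
That is 4 hours and 26 minutes

266


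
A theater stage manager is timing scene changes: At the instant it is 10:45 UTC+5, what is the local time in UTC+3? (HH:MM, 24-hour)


Local time: 10:45 at UTC+5 (offset 5h)
Target zone: UTC+3 (offset 3h)
Difference: 3 - (5) = -2 hours
Calculation: 10 + (-2) = 8
Result: 08:45

08:45


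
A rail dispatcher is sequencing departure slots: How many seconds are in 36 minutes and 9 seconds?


Minutes: 36
Extra seconds: 9
Seconds per minute: 60
Minutes to seconds: 36 x 60 = 2160
Total: 2160 + 9 = 2169

2169


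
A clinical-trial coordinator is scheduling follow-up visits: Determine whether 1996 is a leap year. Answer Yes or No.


Year: 1996
Divisible by 4? 1996 / 4 = 499.0 -> Yes
Divisible by 100? 1996 / 100 = 19.96 -> No
Divisible by 4 but not 100, so it IS a leap year

Yes


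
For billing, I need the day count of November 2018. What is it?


Month: November
Year: 2018
November is a 30-day month
Total: 30 days

30


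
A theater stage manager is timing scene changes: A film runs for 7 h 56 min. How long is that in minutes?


Hours: 7
Minutes: 56
Convert hours to minutes: 7 x 60 = 420
Add remaining minutes: 420 + 56 = 476

476


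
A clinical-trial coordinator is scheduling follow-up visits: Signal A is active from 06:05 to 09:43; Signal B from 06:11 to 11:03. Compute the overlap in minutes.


Interval A: [365, 583] minutes from midnight
Interval B: [371, 663] minutes from midnight
Overlap start = max(365, 371) = 371
Overlap end = min(583, 663) = 583
Overlap = 583 - 371 = 212 minutes

212


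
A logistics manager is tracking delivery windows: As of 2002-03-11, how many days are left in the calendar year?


Start: March 11, 2002
End: December 31, 2002
Days left in March: 20
April: 30
May: 31
June: 30
July: 31
... plus remaining months
Sum of remaining months: 275
Total: 20 + 275 = 295

295


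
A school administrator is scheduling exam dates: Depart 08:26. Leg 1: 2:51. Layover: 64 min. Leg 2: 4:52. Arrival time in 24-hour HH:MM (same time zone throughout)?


Depart: 08:26
Leg 1: +171 min -> 11:17
Layover: +64 min -> 12:21
Leg 2: +292 min -> 17:13
Total travel: 527 minutes = 8h 47m
Arrival: 17:13

17:13


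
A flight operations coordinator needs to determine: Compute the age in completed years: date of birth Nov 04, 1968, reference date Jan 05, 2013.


Birth: 1968-11-04
Reference: 2013-01-05
Year difference: 2013 - 1968 = 45
Has birthday (11-04) occurred by 01-05? No
Birthday not yet reached this year -> subtract 1
Age in full years: 44

44


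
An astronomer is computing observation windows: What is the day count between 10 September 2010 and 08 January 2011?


Start date: 2010-09-10
End date: 2011-01-08
Sep 2010: +21 days
Oct 2010: +31 days
Nov 2010: +30 days
Dec 2010: +31 days
Jan 2011: +7 days
Total: 120 days

120


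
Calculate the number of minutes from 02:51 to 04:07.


Start time: 02:51 = 171 minutes from midnight
End time: 04:07 = 247 minutes from midnight
Difference: 247 - 171 = 76 minutes
That is 1 hours and 16 minutes

76


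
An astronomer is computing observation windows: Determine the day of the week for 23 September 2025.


Date: 2025-09-23
January 1, 2025 is a Wednesday
Day of year: 266
Offset from Jan 1: 265 days
265 mod 7 = 6
Result: Tuesday

Tuesday


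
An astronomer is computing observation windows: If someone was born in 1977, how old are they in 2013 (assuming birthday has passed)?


Birth year: 1977
Current year: 2013
Age = current year - birth year
Age = 2013 - 1977 = 36

36


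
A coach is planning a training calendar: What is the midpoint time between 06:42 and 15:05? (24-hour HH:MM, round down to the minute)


Start time: 06:42 = 402 minutes from midnight
End time: 15:05 = 905 minutes from midnight
Sum: 402 + 905 = 1307
Midpoint: 1307 / 2 = 653 minutes
Convert: 653 / 60 = 10 hours, 53 minutes
Result: 10:53

10:53


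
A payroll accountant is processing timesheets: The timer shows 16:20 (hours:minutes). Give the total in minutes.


Hours: 16
Minutes: 20
Convert hours to minutes: 16 x 60 = 960
Add remaining minutes: 960 + 20 = 980

980


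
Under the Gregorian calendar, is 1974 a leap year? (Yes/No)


Year: 1974
Divisible by 4? 1974 / 4 = 493.5 -> No
Not divisible by 4, so NOT a leap year

No


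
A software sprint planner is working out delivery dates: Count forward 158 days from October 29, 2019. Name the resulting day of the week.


Start: 2019-10-29 (Tuesday)
Step 1 - find target date: add 158 days
  2019-10-29 + 158 days = 2020-04-04
Step 2 - day of week:
  158 mod 7 = 4
  Tuesday + 4 days -> Saturday
Result: Saturday (2020-04-04)

Saturday


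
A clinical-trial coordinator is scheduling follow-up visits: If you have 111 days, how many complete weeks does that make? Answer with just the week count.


Total days: 111
Days per week: 7
Division: 111 / 7 = 15 remainder 6
Complete weeks: 15
Remaining days: 6

15


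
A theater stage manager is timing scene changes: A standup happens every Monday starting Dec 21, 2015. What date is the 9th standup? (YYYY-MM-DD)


First occurrence: 2015-12-21 (occurrence 1)
Each occurrence is 7 days after the previous.
Occurrence 9 is 8 weeks after the first.
8 weeks = 56 days
2015-12-21 + 56 days = 2016-02-15

2016-02-15


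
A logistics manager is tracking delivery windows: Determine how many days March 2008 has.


Month: March
Year: 2008
March is a 31-day month
Total: 31 days

31


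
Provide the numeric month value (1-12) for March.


Calendar month order:
2. February
3. March <--
4. April
March is month number 3

3


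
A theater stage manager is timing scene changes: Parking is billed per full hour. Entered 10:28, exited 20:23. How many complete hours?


Start: 10:28
End: 20:23
Hour difference: 20 - 10 = 10 hours
Minute difference: 23 - 28 = -5 minutes
Total minutes: 595
Complete hours: 595 / 60 = 9 (remainder 55)

9


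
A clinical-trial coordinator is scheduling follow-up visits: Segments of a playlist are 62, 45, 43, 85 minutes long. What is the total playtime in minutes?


Durations: 62, 45, 43, 85
Running sum: 62
+ 45 = 107
+ 43 = 150
+ 85 = 235
Total duration: 235 minutes
That is 3 hours and 55 minutes

235


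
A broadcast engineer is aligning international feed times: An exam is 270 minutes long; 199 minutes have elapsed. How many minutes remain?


Total budget: 270 minutes
Time used: 199 minutes
Remaining: 270 - 199 = 71 minutes
Percent used: 73.7%
Percent remaining: 26.3%

71


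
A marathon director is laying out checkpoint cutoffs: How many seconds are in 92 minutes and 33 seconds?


Minutes: 92
Extra seconds: 33
Seconds per minute: 60
Minutes to seconds: 92 x 60 = 5520
Total: 5520 + 33 = 5553

5553


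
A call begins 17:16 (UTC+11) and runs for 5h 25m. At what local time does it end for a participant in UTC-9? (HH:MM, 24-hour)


Start: 17:16 in UTC+11
Step 1 - add duration:
  minutes: 16 + 25 = 41
  hours: 17 + 5 + 0 = 22
  end in UTC+11: 22:41
Step 2 - convert UTC+11 -> UTC-9:
  offset difference: -9 - (11) = -20 hours
  22 + (-20) = 2 -> mod 24 = 2
Result: 02:41 in UTC-9

02:41


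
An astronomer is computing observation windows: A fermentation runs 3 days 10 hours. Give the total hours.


Days: 3
Extra hours: 10
Hours per day: 24
Days to hours: 3 x 24 = 72
Total: 72 + 10 = 82

82


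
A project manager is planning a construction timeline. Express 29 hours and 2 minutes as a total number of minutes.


Hours: 29
Extra minutes: 2
Minutes per hour: 60
Hours to minutes: 29 x 60 = 1740
Total: 1740 + 2 = 1742

1742


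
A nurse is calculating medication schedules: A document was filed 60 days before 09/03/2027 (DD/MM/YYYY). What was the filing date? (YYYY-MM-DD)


Start: 2027-03-09
Subtracting 60 days
Days already passed in March: 9
After going back through March: 51 more days to subtract
February 2027: 28 days, 23 remaining
January 2027 has 31 days, need 23
Result: 2027-01-08

2027-01-08


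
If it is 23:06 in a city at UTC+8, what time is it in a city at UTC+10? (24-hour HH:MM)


Local time: 23:06 at UTC+8 (offset 8h)
Target zone: UTC+10 (offset 10h)
Difference: 10 - (8) = 2 hours
Calculation: 23 + (2) = 25
Wraparound: (25) mod 24 = 1
Result: 01:06

01:06


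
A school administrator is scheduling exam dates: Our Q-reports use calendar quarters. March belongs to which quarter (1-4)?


Month: March (month 3)
Q1: January-March (months 1-3)
Q2: April-June (months 4-6)
Q3: July-September (months 7-9)
Q4: October-December (months 10-12)
Month 3 falls in Q1

1


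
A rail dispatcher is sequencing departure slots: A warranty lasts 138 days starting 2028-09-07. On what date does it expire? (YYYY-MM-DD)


Start: 2028-09-07
Adding 138 days
Days remaining in September: 23
After September: 115 days still to add
October 2028: 31 days, 84 remaining
November 2028: 30 days, 54 remaining
December 2028: 31 days, 23 remaining
January 2029 has 31 days, need 23
Result: 2029-01-23

2029-01-23


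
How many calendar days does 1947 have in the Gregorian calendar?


Year: 1947
Check leap year rules:
Divisible by 4? No
1947 is not a leap year
Days: 365

365


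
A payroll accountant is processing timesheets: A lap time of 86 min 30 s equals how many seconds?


Minutes: 86
Seconds: 30
Convert minutes to seconds: 86 x 60 = 5160
Add remaining seconds: 5160 + 30 = 5190

5190


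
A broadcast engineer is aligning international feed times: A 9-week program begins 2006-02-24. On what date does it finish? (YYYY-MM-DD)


Start: 2006-02-24
Weeks to add: 9
Convert to days: 9 x 7 = 63 days
Add 63 days to 2006-02-24
Result: 2006-04-28

2006-04-28


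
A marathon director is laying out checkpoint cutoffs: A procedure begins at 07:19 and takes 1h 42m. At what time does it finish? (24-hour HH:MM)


Start time: 07:19
Adding: 1 hours 42 minutes
Minutes: 19 + 42 = 61
Minute overflow: 61 >= 60, so carry 1 hour, minutes = 1
Hours: 7 + 1 + 1 = 9
Result: 09:01

09:01


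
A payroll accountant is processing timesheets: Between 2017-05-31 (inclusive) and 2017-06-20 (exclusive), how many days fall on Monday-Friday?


Start: 2017-05-31 (Wednesday)
End (exclusive): 2017-06-20 (Tuesday)
Total calendar days: 20
Full weeks: 20 // 7 = 2 -> 10 weekdays
Remaining 6 days starting on Wednesday:
  Wed(w), Thu(w), Fri(w), Sat(-), Sun(-), Mon(w) -> 4 weekdays
Total business days: 10 + 4 = 14

14


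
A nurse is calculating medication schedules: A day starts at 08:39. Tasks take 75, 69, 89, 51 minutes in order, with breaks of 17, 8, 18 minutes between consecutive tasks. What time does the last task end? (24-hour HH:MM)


Start: 08:39 = 519 min from midnight
  after task 1 (75 min): 09:54
  after break (17 min): 10:11
  after task 2 (69 min): 11:20
  after break (8 min): 11:28
  after task 3 (89 min): 12:57
  after break (18 min): 13:15
  after task 4 (51 min): 14:06
Total elapsed: 327 minutes
End time: 14:06

14:06


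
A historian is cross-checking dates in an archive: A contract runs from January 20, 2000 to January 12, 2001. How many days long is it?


Start date: 2000-01-20
End date: 2001-01-12
Jan 2000: +12 days
Feb 2000: +29 days
Mar 2000: +31 days
... (10 more months)
Total: 358 days

358


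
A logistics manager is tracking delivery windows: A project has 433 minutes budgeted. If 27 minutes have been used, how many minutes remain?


Total budget: 433 minutes
Time used: 27 minutes
Remaining: 433 - 27 = 406 minutes
Percent used: 6.2%
Percent remaining: 93.8%

406


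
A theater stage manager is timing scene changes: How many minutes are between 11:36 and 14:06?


Start time: 11:36 = 696 minutes from midnight
End time: 14:06 = 846 minutes from midnight
Difference: 846 - 696 = 150 minutes
That is 2 hours and 30 minutes

150


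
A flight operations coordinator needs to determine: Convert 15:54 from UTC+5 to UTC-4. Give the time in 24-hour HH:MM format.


Local time: 15:54 at UTC+5 (offset 5h)
Target zone: UTC-4 (offset -4h)
Difference: -4 - (5) = -9 hours
Calculation: 15 + (-9) = 6
Result: 06:54

06:54


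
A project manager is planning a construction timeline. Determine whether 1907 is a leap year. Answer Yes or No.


Year: 1907
Divisible by 4? 1907 / 4 = 476.75 -> No
Not divisible by 4, so NOT a leap year

No


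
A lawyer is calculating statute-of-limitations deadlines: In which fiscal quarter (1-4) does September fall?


Month: September (month 9)
Q1: January-March (months 1-3)
Q2: April-June (months 4-6)
Q3: July-September (months 7-9)
Q4: October-December (months 10-12)
Month 9 falls in Q3

3


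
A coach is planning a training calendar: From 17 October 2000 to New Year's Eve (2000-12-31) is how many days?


Start: October 17, 2000
End: December 31, 2000
Days left in October: 14
November: 30
December: 31
Sum of remaining months: 61
Total: 14 + 61 = 75

75


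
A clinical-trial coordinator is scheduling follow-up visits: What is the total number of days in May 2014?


Month: May
Year: 2014
May is a 31-day month
Total: 31 days

31


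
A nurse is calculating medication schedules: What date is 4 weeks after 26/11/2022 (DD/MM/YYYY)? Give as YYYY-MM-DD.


Start: 2022-11-26
Weeks to add: 4
Convert to days: 4 x 7 = 28 days
Add 28 days to 2022-11-26
Result: 2022-12-24

2022-12-24


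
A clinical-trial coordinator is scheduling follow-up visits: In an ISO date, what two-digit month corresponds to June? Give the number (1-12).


Calendar month order:
5. May
6. June <--
7. July
June is month number 6

6


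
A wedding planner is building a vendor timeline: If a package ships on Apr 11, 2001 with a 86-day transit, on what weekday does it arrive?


Start: 2001-04-11 (Wednesday)
Step 1 - find target date: add 86 days
  2001-04-11 + 86 days = 2001-07-06
Step 2 - day of week:
  86 mod 7 = 2
  Wednesday + 2 days -> Friday
Result: Friday (2001-07-06)

Friday


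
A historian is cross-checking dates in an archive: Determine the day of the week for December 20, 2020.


Date: 2020-12-20
January 1, 2020 is a Wednesday
Day of year: 355
Offset from Jan 1: 354 days
354 mod 7 = 4
Result: Sunday

Sunday


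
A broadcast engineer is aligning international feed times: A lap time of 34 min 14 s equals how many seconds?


Minutes: 34
Seconds: 14
Convert minutes to seconds: 34 x 60 = 2040
Add remaining seconds: 2040 + 14 = 2054

2054


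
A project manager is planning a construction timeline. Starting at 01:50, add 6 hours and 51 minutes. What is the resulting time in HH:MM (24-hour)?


Start time: 01:50
Adding: 6 hours 51 minutes
Minutes: 50 + 51 = 101
Minute overflow: 101 >= 60, so carry 1 hour, minutes = 41
Hours: 1 + 6 + 1 = 8
Result: 08:41

08:41


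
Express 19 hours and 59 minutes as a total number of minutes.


Hours: 19
Extra minutes: 59
Minutes per hour: 60
Hours to minutes: 19 x 60 = 1140
Total: 1140 + 59 = 1199

1199


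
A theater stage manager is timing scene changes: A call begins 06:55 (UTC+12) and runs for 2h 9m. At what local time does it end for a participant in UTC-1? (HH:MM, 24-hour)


Start: 06:55 in UTC+12
Step 1 - add duration:
  minutes: 55 + 9 = 64 (carry 1h)
  hours: 6 + 2 + 1 = 9
  end in UTC+12: 09:04
Step 2 - convert UTC+12 -> UTC-1:
  offset difference: -1 - (12) = -13 hours
  9 + (-13) = -4 -> mod 24 = 20
Result: 20:04 in UTC-1

20:04


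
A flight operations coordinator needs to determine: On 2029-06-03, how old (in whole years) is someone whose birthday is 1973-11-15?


Birth: 1973-11-15
Reference: 2029-06-03
Year difference: 2029 - 1973 = 56
Has birthday (11-15) occurred by 06-03? No
Birthday not yet reached this year -> subtract 1
Age in full years: 55

55


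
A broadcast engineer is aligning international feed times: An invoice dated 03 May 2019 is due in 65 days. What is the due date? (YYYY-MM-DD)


Start: 2019-05-03
Adding 65 days
Days remaining in May: 28
After May: 37 days still to add
June 2019: 30 days, 7 remaining
July 2019 has 31 days, need 7
Result: 2019-07-07

2019-07-07


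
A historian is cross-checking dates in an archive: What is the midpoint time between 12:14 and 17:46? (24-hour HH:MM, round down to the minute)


Start time: 12:14 = 734 minutes from midnight
End time: 17:46 = 1066 minutes from midnight
Sum: 734 + 1066 = 1800
Midpoint: 1800 / 2 = 900 minutes
Convert: 900 / 60 = 15 hours, 0 minutes
Result: 15:00

15:00


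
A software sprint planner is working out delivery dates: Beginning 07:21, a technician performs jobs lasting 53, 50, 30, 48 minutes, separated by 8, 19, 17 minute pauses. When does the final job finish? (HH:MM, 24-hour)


Start: 07:21 = 441 min from midnight
  after task 1 (53 min): 08:14
  after break (8 min): 08:22
  after task 2 (50 min): 09:12
  after break (19 min): 09:31
  after task 3 (30 min): 10:01
  after break (17 min): 10:18
  after task 4 (48 min): 11:06
Total elapsed: 225 minutes
End time: 11:06

11:06


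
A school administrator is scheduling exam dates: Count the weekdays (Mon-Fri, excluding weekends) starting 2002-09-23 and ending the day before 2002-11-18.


Start: 2002-09-23 (Monday)
End (exclusive): 2002-11-18 (Monday)
Total calendar days: 56
Full weeks: 56 // 7 = 8 -> 40 weekdays
Remaining 0 days starting on Monday:
Total business days: 40 + 0 = 40

40


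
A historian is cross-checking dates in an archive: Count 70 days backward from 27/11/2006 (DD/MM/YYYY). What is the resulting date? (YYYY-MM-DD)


Start: 2006-11-27
Subtracting 70 days
Days already passed in November: 27
After going back through November: 43 more days to subtract
October 2006: 31 days, 12 remaining
September 2006 has 30 days, need 12
Result: 2006-09-18

2006-09-18


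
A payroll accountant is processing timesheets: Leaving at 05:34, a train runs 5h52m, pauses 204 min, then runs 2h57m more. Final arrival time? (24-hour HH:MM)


Depart: 05:34
Leg 1: +352 min -> 11:26
Layover: +204 min -> 14:50
Leg 2: +177 min -> 17:47
Total travel: 733 minutes = 12h 13m
Arrival: 17:47

17:47


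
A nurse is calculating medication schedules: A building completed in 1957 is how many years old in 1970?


Birth year: 1957
Current year: 1970
Age = current year - birth year
Age = 1970 - 1957 = 13

13


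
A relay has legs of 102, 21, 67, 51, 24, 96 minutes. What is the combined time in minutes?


Durations: 102, 21, 67, 51, 24, 96
Running sum: 102
+ 21 = 123
+ 67 = 190
+ 51 = 241
+ 24 = 265
+ 96 = 361
Total duration: 361 minutes
That is 6 hours and 1 minutes

361


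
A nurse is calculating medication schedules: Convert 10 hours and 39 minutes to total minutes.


Hours: 10
Minutes: 39
Convert hours to minutes: 10 x 60 = 600
Add remaining minutes: 600 + 39 = 639

639


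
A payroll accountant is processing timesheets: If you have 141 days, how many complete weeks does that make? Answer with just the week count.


Total days: 141
Days per week: 7
Division: 141 / 7 = 20 remainder 1
Complete weeks: 20
Remaining days: 1

20


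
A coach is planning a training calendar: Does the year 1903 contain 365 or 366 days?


Year: 1903
Check leap year rules:
Divisible by 4? No
1903 is not a leap year
Days: 365

365


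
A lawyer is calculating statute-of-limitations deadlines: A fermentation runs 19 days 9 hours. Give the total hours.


Days: 19
Extra hours: 9
Hours per day: 24
Days to hours: 19 x 24 = 456
Total: 456 + 9 = 465

465


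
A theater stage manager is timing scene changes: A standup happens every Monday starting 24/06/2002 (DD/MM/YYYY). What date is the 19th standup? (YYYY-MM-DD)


First occurrence: 2002-06-24 (occurrence 1)
Each occurrence is 7 days after the previous.
Occurrence 19 is 18 weeks after the first.
18 weeks = 126 days
2002-06-24 + 126 days = 2002-10-28

2002-10-28


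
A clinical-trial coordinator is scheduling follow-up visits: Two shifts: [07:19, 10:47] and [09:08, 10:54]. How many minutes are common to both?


Interval A: [439, 647] minutes from midnight
Interval B: [548, 654] minutes from midnight
Overlap start = max(439, 548) = 548
Overlap end = min(647, 654) = 647
Overlap = 647 - 548 = 99 minutes

99


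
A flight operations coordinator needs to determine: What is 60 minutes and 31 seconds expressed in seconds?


Minutes: 60
Extra seconds: 31
Seconds per minute: 60
Minutes to seconds: 60 x 60 = 3600
Total: 3600 + 31 = 3631

3631


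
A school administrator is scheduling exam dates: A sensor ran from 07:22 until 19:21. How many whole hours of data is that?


Start: 07:22
End: 19:21
Hour difference: 19 - 7 = 12 hours
Minute difference: 21 - 22 = -1 minutes
Total minutes: 719
Complete hours: 719 / 60 = 11 (remainder 59)

11


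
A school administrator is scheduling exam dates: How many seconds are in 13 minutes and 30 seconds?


Minutes: 13
Seconds: 30
Convert minutes to seconds: 13 x 60 = 780
Add remaining seconds: 780 + 30 = 810

810


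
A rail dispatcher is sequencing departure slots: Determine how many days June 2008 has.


Month: June
Year: 2008
June is a 30-day month
Total: 30 days

30


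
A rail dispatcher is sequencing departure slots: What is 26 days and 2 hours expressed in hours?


Days: 26
Extra hours: 2
Hours per day: 24
Days to hours: 26 x 24 = 624
Total: 624 + 2 = 626

626


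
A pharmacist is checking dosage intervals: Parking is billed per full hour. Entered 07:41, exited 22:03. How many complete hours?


Start: 07:41
End: 22:03
Hour difference: 22 - 7 = 15 hours
Minute difference: 3 - 41 = -38 minutes
Total minutes: 862
Complete hours: 862 / 60 = 14 (remainder 22)

14
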